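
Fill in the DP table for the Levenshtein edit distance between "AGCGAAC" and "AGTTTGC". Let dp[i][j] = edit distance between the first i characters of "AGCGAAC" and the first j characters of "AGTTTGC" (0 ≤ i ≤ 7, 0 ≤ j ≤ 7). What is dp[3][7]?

   ''  A  G  T  T  T  G  C
''  0  1  2  3  4  5  6  7
 A  1  0  1  2  3  4  5  6
 G  2  1  0  1  2  3  4  5
 C  3  2  1  1  2  3  4  4
 G  4  3  2  2  2  3  3  4
 A  5  4  3  3  3  3  4  4
 A  6  5  4  4  4  4  4  5
 C  7  6  5  5  5  5  5  4

4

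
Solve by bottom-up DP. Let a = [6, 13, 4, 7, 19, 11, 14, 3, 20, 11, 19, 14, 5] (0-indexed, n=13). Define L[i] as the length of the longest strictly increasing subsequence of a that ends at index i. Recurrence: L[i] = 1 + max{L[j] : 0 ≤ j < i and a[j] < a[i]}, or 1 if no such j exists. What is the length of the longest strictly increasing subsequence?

   i    0    1    2    3    4    5    6    7    8    9   10   11   12
a[i]    6   13    4    7   19   11   14    3   20   11   19   14    5
L[i]    1    2    1    2    3    3    4    1    5    3    5    4    2

5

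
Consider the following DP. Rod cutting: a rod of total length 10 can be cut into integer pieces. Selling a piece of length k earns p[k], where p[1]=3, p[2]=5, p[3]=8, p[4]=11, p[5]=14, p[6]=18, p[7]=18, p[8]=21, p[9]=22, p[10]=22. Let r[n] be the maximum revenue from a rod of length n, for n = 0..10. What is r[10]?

   n    0    1    2    3    4    5    6    7    8    9   10
r[n]    0    3    6    9   12   15   18   21   24   27   30

30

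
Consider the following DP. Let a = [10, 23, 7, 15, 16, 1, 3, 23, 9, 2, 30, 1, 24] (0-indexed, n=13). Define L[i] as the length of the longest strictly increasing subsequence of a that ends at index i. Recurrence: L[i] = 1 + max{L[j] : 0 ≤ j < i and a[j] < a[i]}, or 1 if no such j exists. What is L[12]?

5

   i    0    1    2    3    4    5    6    7    8    9   10   11   12
a[i]   10   23    7   15   16    1    3   23    9    2   30    1   24
L[i]    1    2    1    2    3    1    2    4    3    2    5    1    5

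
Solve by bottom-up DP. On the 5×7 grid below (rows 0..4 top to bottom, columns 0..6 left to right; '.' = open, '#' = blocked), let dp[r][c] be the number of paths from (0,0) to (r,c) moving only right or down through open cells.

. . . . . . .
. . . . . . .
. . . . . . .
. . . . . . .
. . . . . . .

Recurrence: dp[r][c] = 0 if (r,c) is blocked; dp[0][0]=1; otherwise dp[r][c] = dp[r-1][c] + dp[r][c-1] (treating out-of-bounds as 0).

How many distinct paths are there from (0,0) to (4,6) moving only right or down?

r\c   0   1   2   3   4   5   6
  0   1   1   1   1   1   1   1
  1   1   2   3   4   5   6   7
  2   1   3   6  10  15  21  28
  3   1   4  10  20  35  56  84
  4   1   5  15  35  70 126 210

210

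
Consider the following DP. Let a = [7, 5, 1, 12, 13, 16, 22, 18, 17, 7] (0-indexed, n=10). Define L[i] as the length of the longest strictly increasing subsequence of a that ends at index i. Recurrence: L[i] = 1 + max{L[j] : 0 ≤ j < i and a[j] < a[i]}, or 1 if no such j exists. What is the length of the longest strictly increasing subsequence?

5

   i    0    1    2    3    4    5    6    7    8    9
a[i]    7    5    1   12   13   16   22   18   17    7
L[i]    1    1    1    2    3    4    5    5    5    2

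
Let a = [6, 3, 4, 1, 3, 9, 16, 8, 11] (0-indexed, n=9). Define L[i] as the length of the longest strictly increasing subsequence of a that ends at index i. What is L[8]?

4

   i    0    1    2    3    4    5    6    7    8
a[i]    6    3    4    1    3    9   16    8   11
L[i]    1    1    2    1    2    3    4    3    4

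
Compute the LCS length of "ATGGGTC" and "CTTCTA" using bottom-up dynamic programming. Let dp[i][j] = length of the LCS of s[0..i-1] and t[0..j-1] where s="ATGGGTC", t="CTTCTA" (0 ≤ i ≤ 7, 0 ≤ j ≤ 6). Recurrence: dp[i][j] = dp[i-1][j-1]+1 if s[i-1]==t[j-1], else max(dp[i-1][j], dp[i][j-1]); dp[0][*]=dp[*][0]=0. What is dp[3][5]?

   ''  C  T  T  C  T  A
''  0  0  0  0  0  0  0
 A  0  0  0  0  0  0  1
 T  0  0  1  1  1  1  1
 G  0  0  1  1  1  1  1
 G  0  0  1  1  1  1  1
 G  0  0  1  1  1  1  1
 T  0  0  1  2  2  2  2
 C  0  1  1  2  3  3  3

1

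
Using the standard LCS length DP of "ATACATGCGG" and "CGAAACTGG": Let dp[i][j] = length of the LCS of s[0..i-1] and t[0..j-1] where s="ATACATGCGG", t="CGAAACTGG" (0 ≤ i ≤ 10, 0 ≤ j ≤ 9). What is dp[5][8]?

3

   ''  C  G  A  A  A  C  T  G  G
''  0  0  0  0  0  0  0  0  0  0
 A  0  0  0  1  1  1  1  1  1  1
 T  0  0  0  1  1  1  1  2  2  2
 A  0  0  0  1  2  2  2  2  2  2
 C  0  1  1  1  2  2  3  3  3  3
 A  0  1  1  2  2  3  3  3  3  3
 T  0  1  1  2  2  3  3  4  4  4
 G  0  1  2  2  2  3  3  4  5  5
 C  0  1  2  2  2  3  4  4  5  5
 G  0  1  2  2  2  3  4  4  5  6
 G  0  1  2  2  2  3  4  4  5  6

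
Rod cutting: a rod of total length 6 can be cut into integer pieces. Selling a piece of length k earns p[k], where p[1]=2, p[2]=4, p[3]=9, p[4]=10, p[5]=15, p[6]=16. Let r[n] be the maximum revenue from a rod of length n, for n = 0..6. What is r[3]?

9

   n    0    1    2    3    4    5    6
r[n]    0    2    4    9   11   15   18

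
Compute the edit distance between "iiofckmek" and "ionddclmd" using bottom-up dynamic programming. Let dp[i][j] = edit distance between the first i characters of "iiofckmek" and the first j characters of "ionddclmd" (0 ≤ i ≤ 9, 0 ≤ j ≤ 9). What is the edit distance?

   ''  i  o  n  d  d  c  l  m  d
''  0  1  2  3  4  5  6  7  8  9
 i  1  0  1  2  3  4  5  6  7  8
 i  2  1  1  2  3  4  5  6  7  8
 o  3  2  1  2  3  4  5  6  7  8
 f  4  3  2  2  3  4  5  6  7  8
 c  5  4  3  3  3  4  4  5  6  7
 k  6  5  4  4  4  4  5  5  6  7
 m  7  6  5  5  5  5  5  6  5  6
 e  8  7  6  6  6  6  6  6  6  6
 k  9  8  7  7  7  7  7  7  7  7

7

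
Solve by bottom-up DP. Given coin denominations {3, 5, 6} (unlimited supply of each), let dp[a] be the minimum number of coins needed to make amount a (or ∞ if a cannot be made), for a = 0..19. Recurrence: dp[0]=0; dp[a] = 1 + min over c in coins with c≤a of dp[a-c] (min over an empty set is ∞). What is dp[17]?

 a  0  1  2  3  4  5  6  7  8  9 10 11 12 13 14 15 16 17 18 19
dp  0  -  -  1  -  1  1  -  2  2  2  2  2  3  3  3  3  3  3  4
(- denotes ∞ / unreachable)

3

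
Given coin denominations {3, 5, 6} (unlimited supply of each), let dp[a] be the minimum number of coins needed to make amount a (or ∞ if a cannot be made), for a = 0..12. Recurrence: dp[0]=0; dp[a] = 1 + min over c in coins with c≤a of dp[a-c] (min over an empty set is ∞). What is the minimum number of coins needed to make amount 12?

 a  0  1  2  3  4  5  6  7  8  9 10 11 12
dp  0  -  -  1  -  1  1  -  2  2  2  2  2
(- denotes ∞ / unreachable)

2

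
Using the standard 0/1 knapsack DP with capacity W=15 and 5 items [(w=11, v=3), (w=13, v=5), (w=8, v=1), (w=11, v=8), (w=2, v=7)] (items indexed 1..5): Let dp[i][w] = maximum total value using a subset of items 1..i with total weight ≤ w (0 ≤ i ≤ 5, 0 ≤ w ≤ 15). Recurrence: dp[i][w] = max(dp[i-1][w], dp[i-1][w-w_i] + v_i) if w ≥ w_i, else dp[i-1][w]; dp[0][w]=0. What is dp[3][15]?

5

i\w   0   1   2   3   4   5   6   7   8   9  10  11  12  13  14  15
  0   0   0   0   0   0   0   0   0   0   0   0   0   0   0   0   0
  1   0   0   0   0   0   0   0   0   0   0   0   3   3   3   3   3
  2   0   0   0   0   0   0   0   0   0   0   0   3   3   5   5   5
  3   0   0   0   0   0   0   0   0   1   1   1   3   3   5   5   5
  4   0   0   0   0   0   0   0   0   1   1   1   8   8   8   8   8
  5   0   0   7   7   7   7   7   7   7   7   8   8   8  15  15  15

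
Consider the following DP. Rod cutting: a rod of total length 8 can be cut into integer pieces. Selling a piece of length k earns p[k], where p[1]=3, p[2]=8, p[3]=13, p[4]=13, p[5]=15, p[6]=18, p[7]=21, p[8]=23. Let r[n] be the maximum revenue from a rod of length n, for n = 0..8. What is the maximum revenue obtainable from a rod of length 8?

34

   n    0    1    2    3    4    5    6    7    8
r[n]    0    3    8   13   16   21   26   29   34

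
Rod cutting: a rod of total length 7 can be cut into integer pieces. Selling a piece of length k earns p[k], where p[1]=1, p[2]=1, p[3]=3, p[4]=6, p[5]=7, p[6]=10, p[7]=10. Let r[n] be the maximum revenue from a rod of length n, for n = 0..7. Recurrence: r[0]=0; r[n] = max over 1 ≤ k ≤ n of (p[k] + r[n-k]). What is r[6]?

10

   n    0    1    2    3    4    5    6    7
r[n]    0    1    2    3    6    7   10   11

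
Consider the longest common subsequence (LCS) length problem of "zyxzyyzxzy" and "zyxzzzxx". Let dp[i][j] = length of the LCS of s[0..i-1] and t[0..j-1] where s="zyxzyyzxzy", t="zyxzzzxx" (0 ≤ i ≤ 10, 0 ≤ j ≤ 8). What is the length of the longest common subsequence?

   ''  z  y  x  z  z  z  x  x
''  0  0  0  0  0  0  0  0  0
 z  0  1  1  1  1  1  1  1  1
 y  0  1  2  2  2  2  2  2  2
 x  0  1  2  3  3  3  3  3  3
 z  0  1  2  3  4  4  4  4  4
 y  0  1  2  3  4  4  4  4  4
 y  0  1  2  3  4  4  4  4  4
 z  0  1  2  3  4  5  5  5  5
 x  0  1  2  3  4  5  5  6  6
 z  0  1  2  3  4  5  6  6  6
 y  0  1  2  3  4  5  6  6  6

6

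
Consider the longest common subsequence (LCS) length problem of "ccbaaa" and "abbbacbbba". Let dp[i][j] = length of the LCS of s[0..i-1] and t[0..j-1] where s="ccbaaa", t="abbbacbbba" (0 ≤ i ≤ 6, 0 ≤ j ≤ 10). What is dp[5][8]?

   ''  a  b  b  b  a  c  b  b  b  a
''  0  0  0  0  0  0  0  0  0  0  0
 c  0  0  0  0  0  0  1  1  1  1  1
 c  0  0  0  0  0  0  1  1  1  1  1
 b  0  0  1  1  1  1  1  2  2  2  2
 a  0  1  1  1  1  2  2  2  2  2  3
 a  0  1  1  1  1  2  2  2  2  2  3
 a  0  1  1  1  1  2  2  2  2  2  3

2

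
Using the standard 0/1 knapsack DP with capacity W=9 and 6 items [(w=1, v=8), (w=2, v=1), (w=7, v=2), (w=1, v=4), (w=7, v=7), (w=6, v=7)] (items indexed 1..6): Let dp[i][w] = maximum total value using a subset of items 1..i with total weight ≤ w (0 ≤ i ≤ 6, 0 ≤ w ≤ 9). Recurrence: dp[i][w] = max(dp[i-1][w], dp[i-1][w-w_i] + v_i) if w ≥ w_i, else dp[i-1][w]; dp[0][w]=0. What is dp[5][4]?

i\w   0   1   2   3   4   5   6   7   8   9
  0   0   0   0   0   0   0   0   0   0   0
  1   0   8   8   8   8   8   8   8   8   8
  2   0   8   8   9   9   9   9   9   9   9
  3   0   8   8   9   9   9   9   9  10  10
  4   0   8  12  12  13  13  13  13  13  14
  5   0   8  12  12  13  13  13  13  15  19
  6   0   8  12  12  13  13  13  15  19  19

13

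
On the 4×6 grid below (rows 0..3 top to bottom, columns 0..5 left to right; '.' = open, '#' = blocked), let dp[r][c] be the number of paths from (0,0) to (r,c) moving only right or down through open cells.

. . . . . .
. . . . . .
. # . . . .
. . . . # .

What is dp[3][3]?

r\c   0   1   2   3   4   5
  0   1   1   1   1   1   1
  1   1   2   3   4   5   6
  2   1   0   3   7  12  18
  3   1   1   4  11   0  18

11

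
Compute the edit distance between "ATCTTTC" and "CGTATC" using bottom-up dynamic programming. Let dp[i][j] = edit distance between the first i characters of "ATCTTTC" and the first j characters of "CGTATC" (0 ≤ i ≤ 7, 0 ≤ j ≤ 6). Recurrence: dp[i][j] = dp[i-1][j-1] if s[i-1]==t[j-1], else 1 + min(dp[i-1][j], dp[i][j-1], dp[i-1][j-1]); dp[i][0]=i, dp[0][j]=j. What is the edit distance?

   ''  C  G  T  A  T  C
''  0  1  2  3  4  5  6
 A  1  1  2  3  3  4  5
 T  2  2  2  2  3  3  4
 C  3  2  3  3  3  4  3
 T  4  3  3  3  4  3  4
 T  5  4  4  3  4  4  4
 T  6  5  5  4  4  4  5
 C  7  6  6  5  5  5  4

4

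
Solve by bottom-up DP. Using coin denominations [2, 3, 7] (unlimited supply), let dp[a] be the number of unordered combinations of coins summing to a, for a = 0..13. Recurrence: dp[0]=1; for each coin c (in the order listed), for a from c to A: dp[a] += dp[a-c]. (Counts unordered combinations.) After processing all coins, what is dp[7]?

after  coin     0     1     2     3     4     5     6     7     8     9    10    11    12    13
          2     1     0     1     0     1     0     1     0     1     0     1     0     1     0
          3     1     0     1     1     1     1     2     1     2     2     2     2     3     2
          7     1     0     1     1     1     1     2     2     2     3     3     3     4     4

2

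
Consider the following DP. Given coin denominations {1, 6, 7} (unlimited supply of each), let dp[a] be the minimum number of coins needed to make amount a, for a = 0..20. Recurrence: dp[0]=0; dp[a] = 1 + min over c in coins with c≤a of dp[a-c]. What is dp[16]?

4

 a  0  1  2  3  4  5  6  7  8  9 10 11 12 13 14 15 16 17 18 19 20
dp  0  1  2  3  4  5  1  1  2  3  4  5  2  2  2  3  4  5  3  3  3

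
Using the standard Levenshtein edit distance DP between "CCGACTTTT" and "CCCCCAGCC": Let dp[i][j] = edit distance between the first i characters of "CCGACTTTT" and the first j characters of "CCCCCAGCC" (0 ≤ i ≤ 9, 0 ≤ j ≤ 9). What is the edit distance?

6

   ''  C  C  C  C  C  A  G  C  C
''  0  1  2  3  4  5  6  7  8  9
 C  1  0  1  2  3  4  5  6  7  8
 C  2  1  0  1  2  3  4  5  6  7
 G  3  2  1  1  2  3  4  4  5  6
 A  4  3  2  2  2  3  3  4  5  6
 C  5  4  3  2  2  2  3  4  4  5
 T  6  5  4  3  3  3  3  4  5  5
 T  7  6  5  4  4  4  4  4  5  6
 T  8  7  6  5  5  5  5  5  5  6
 T  9  8  7  6  6  6  6  6  6  6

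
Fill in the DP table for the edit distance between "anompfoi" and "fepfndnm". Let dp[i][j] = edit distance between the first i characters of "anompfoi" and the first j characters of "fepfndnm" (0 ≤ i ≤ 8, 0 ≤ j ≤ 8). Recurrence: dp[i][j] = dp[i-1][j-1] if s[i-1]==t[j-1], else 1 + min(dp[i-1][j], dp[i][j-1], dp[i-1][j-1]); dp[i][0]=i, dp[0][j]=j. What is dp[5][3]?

4

   ''  f  e  p  f  n  d  n  m
''  0  1  2  3  4  5  6  7  8
 a  1  1  2  3  4  5  6  7  8
 n  2  2  2  3  4  4  5  6  7
 o  3  3  3  3  4  5  5  6  7
 m  4  4  4  4  4  5  6  6  6
 p  5  5  5  4  5  5  6  7  7
 f  6  5  6  5  4  5  6  7  8
 o  7  6  6  6  5  5  6  7  8
 i  8  7  7  7  6  6  6  7  8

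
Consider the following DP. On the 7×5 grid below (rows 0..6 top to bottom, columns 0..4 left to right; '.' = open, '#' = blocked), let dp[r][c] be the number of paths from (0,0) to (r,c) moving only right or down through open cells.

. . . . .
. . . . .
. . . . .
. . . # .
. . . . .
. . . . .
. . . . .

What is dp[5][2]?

21

r\c   0   1   2   3   4
  0   1   1   1   1   1
  1   1   2   3   4   5
  2   1   3   6  10  15
  3   1   4  10   0  15
  4   1   5  15  15  30
  5   1   6  21  36  66
  6   1   7  28  64 130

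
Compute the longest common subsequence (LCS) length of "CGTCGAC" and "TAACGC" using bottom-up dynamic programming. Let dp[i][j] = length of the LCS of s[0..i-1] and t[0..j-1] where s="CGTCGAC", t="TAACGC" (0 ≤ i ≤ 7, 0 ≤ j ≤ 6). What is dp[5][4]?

   ''  T  A  A  C  G  C
''  0  0  0  0  0  0  0
 C  0  0  0  0  1  1  1
 G  0  0  0  0  1  2  2
 T  0  1  1  1  1  2  2
 C  0  1  1  1  2  2  3
 G  0  1  1  1  2  3  3
 A  0  1  2  2  2  3  3
 C  0  1  2  2  3  3  4

2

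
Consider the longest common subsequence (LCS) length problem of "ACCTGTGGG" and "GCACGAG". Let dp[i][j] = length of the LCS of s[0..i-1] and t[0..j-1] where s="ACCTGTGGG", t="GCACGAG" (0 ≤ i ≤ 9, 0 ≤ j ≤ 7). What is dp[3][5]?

   ''  G  C  A  C  G  A  G
''  0  0  0  0  0  0  0  0
 A  0  0  0  1  1  1  1  1
 C  0  0  1  1  2  2  2  2
 C  0  0  1  1  2  2  2  2
 T  0  0  1  1  2  2  2  2
 G  0  1  1  1  2  3  3  3
 T  0  1  1  1  2  3  3  3
 G  0  1  1  1  2  3  3  4
 G  0  1  1  1  2  3  3  4
 G  0  1  1  1  2  3  3  4

2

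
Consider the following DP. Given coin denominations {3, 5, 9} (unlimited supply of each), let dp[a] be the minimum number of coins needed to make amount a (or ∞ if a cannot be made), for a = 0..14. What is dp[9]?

 a  0  1  2  3  4  5  6  7  8  9 10 11 12 13 14
dp  0  -  -  1  -  1  2  -  2  1  2  3  2  3  2
(- denotes ∞ / unreachable)

1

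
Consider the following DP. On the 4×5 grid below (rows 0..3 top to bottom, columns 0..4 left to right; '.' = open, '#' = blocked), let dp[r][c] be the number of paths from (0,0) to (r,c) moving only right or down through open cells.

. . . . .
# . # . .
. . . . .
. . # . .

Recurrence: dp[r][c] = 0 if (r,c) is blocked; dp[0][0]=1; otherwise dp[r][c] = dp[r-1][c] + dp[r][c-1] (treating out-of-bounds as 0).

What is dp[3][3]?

2

r\c   0   1   2   3   4
  0   1   1   1   1   1
  1   0   1   0   1   2
  2   0   1   1   2   4
  3   0   1   0   2   6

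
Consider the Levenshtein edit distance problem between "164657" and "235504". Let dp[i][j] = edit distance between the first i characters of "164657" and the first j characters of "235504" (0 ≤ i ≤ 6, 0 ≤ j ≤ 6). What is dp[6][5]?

5

   ''  2  3  5  5  0  4
''  0  1  2  3  4  5  6
 1  1  1  2  3  4  5  6
 6  2  2  2  3  4  5  6
 4  3  3  3  3  4  5  5
 6  4  4  4  4  4  5  6
 5  5  5  5  4  4  5  6
 7  6  6  6  5  5  5  6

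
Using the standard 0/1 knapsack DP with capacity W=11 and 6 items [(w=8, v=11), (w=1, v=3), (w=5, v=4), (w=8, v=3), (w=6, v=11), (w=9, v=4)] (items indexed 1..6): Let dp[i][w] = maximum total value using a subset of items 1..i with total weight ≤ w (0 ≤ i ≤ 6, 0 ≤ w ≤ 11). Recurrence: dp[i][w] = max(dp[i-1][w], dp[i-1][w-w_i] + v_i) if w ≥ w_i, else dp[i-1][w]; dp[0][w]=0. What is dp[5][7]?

14

i\w   0   1   2   3   4   5   6   7   8   9  10  11
  0   0   0   0   0   0   0   0   0   0   0   0   0
  1   0   0   0   0   0   0   0   0  11  11  11  11
  2   0   3   3   3   3   3   3   3  11  14  14  14
  3   0   3   3   3   3   4   7   7  11  14  14  14
  4   0   3   3   3   3   4   7   7  11  14  14  14
  5   0   3   3   3   3   4  11  14  14  14  14  15
  6   0   3   3   3   3   4  11  14  14  14  14  15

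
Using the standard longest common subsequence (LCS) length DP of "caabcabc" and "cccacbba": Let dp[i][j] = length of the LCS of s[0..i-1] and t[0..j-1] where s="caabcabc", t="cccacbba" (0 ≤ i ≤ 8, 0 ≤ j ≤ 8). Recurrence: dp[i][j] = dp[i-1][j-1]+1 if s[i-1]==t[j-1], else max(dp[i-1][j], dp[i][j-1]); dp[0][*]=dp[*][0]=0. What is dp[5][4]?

   ''  c  c  c  a  c  b  b  a
''  0  0  0  0  0  0  0  0  0
 c  0  1  1  1  1  1  1  1  1
 a  0  1  1  1  2  2  2  2  2
 a  0  1  1  1  2  2  2  2  3
 b  0  1  1  1  2  2  3  3  3
 c  0  1  2  2  2  3  3  3  3
 a  0  1  2  2  3  3  3  3  4
 b  0  1  2  2  3  3  4  4  4
 c  0  1  2  3  3  4  4  4  4

2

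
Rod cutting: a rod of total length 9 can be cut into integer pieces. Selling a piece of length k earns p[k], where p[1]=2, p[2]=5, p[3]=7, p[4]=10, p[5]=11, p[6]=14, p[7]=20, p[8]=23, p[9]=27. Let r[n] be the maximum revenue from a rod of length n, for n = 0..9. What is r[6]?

   n    0    1    2    3    4    5    6    7    8    9
r[n]    0    2    5    7   10   12   15   20   23   27

15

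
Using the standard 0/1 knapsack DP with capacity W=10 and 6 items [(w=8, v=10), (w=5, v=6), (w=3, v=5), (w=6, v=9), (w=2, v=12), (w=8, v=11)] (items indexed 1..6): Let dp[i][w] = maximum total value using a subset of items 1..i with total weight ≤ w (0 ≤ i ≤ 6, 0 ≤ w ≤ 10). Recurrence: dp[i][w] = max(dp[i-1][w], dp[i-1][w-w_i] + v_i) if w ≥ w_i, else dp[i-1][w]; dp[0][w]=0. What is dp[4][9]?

14

i\w   0   1   2   3   4   5   6   7   8   9  10
  0   0   0   0   0   0   0   0   0   0   0   0
  1   0   0   0   0   0   0   0   0  10  10  10
  2   0   0   0   0   0   6   6   6  10  10  10
  3   0   0   0   5   5   6   6   6  11  11  11
  4   0   0   0   5   5   6   9   9  11  14  14
  5   0   0  12  12  12  17  17  18  21  21  23
  6   0   0  12  12  12  17  17  18  21  21  23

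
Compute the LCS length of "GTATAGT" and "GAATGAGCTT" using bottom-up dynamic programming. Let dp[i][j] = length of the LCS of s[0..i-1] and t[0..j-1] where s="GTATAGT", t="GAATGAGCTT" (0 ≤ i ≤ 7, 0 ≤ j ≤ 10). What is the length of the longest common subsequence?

6

   ''  G  A  A  T  G  A  G  C  T  T
''  0  0  0  0  0  0  0  0  0  0  0
 G  0  1  1  1  1  1  1  1  1  1  1
 T  0  1  1  1  2  2  2  2  2  2  2
 A  0  1  2  2  2  2  3  3  3  3  3
 T  0  1  2  2  3  3  3  3  3  4  4
 A  0  1  2  3  3  3  4  4  4  4  4
 G  0  1  2  3  3  4  4  5  5  5  5
 T  0  1  2  3  4  4  4  5  5  6  6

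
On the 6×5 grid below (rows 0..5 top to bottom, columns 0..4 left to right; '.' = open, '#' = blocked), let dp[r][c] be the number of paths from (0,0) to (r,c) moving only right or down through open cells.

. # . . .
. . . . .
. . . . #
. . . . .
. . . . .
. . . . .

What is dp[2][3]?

r\c   0   1   2   3   4
  0   1   0   0   0   0
  1   1   1   1   1   1
  2   1   2   3   4   0
  3   1   3   6  10  10
  4   1   4  10  20  30
  5   1   5  15  35  65

4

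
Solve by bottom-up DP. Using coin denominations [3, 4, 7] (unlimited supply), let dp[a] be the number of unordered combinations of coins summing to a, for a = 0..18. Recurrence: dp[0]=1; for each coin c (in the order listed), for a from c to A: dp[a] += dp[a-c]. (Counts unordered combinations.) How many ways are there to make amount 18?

after  coin     0     1     2     3     4     5     6     7     8     9    10    11    12    13    14    15    16    17    18
          3     1     0     0     1     0     0     1     0     0     1     0     0     1     0     0     1     0     0     1
          4     1     0     0     1     1     0     1     1     1     1     1     1     2     1     1     2     2     1     2
          7     1     0     0     1     1     0     1     2     1     1     2     2     2     2     3     3     3     3     4

4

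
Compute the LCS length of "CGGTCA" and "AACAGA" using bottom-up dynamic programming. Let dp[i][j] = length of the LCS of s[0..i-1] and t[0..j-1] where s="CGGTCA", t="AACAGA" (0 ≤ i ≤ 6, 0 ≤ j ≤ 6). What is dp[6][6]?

   ''  A  A  C  A  G  A
''  0  0  0  0  0  0  0
 C  0  0  0  1  1  1  1
 G  0  0  0  1  1  2  2
 G  0  0  0  1  1  2  2
 T  0  0  0  1  1  2  2
 C  0  0  0  1  1  2  2
 A  0  1  1  1  2  2  3

3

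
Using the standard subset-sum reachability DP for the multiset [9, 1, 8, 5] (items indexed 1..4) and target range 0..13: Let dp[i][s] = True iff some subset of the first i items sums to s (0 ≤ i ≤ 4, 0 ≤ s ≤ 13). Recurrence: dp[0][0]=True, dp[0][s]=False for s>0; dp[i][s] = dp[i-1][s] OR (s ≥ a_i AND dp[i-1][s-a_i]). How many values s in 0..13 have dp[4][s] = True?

i\s   0   1   2   3   4   5   6   7   8   9  10  11  12  13
  0   T   F   F   F   F   F   F   F   F   F   F   F   F   F
  1   T   F   F   F   F   F   F   F   F   T   F   F   F   F
  2   T   T   F   F   F   F   F   F   F   T   T   F   F   F
  3   T   T   F   F   F   F   F   F   T   T   T   F   F   F
  4   T   T   F   F   F   T   T   F   T   T   T   F   F   T

8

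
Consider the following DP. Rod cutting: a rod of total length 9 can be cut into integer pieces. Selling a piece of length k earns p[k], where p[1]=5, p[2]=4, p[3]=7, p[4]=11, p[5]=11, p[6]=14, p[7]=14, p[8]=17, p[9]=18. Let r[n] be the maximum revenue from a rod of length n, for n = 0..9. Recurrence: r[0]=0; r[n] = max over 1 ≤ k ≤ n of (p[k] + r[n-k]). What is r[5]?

   n    0    1    2    3    4    5    6    7    8    9
r[n]    0    5   10   15   20   25   30   35   40   45

25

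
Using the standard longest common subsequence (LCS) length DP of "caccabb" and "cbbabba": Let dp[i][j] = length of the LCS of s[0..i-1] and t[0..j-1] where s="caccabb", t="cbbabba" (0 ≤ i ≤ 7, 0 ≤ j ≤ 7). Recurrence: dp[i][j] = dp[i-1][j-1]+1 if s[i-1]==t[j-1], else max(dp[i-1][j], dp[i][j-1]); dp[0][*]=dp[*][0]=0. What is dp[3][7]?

2

   ''  c  b  b  a  b  b  a
''  0  0  0  0  0  0  0  0
 c  0  1  1  1  1  1  1  1
 a  0  1  1  1  2  2  2  2
 c  0  1  1  1  2  2  2  2
 c  0  1  1  1  2  2  2  2
 a  0  1  1  1  2  2  2  3
 b  0  1  2  2  2  3  3  3
 b  0  1  2  3  3  3  4  4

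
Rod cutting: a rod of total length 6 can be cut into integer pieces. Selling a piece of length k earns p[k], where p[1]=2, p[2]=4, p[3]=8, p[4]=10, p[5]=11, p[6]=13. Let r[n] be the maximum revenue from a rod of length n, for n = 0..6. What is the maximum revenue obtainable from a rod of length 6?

16

   n    0    1    2    3    4    5    6
r[n]    0    2    4    8   10   12   16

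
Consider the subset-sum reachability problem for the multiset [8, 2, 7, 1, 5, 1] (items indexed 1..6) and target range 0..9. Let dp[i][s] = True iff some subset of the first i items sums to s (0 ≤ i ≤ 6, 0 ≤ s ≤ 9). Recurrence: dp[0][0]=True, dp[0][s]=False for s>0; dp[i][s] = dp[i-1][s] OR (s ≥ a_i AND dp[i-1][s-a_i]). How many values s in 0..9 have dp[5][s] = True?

9

i\s   0   1   2   3   4   5   6   7   8   9
  0   T   F   F   F   F   F   F   F   F   F
  1   T   F   F   F   F   F   F   F   T   F
  2   T   F   T   F   F   F   F   F   T   F
  3   T   F   T   F   F   F   F   T   T   T
  4   T   T   T   T   F   F   F   T   T   T
  5   T   T   T   T   F   T   T   T   T   T
  6   T   T   T   T   T   T   T   T   T   T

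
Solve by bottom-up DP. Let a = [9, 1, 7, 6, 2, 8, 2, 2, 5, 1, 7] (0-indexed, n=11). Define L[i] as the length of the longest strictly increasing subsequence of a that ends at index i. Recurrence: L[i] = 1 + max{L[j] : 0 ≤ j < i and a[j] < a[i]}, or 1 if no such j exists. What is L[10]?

4

   i    0    1    2    3    4    5    6    7    8    9   10
a[i]    9    1    7    6    2    8    2    2    5    1    7
L[i]    1    1    2    2    2    3    2    2    3    1    4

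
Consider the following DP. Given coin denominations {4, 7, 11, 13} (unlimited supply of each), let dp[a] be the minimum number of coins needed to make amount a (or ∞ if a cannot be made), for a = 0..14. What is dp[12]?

3

 a  0  1  2  3  4  5  6  7  8  9 10 11 12 13 14
dp  0  -  -  -  1  -  -  1  2  -  -  1  3  1  2
(- denotes ∞ / unreachable)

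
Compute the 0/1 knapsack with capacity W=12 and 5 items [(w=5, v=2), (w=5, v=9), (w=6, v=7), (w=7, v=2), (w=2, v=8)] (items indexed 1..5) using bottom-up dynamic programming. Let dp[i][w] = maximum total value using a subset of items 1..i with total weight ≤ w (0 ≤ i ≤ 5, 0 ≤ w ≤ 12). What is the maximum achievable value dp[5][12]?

19

i\w   0   1   2   3   4   5   6   7   8   9  10  11  12
  0   0   0   0   0   0   0   0   0   0   0   0   0   0
  1   0   0   0   0   0   2   2   2   2   2   2   2   2
  2   0   0   0   0   0   9   9   9   9   9  11  11  11
  3   0   0   0   0   0   9   9   9   9   9  11  16  16
  4   0   0   0   0   0   9   9   9   9   9  11  16  16
  5   0   0   8   8   8   9   9  17  17  17  17  17  19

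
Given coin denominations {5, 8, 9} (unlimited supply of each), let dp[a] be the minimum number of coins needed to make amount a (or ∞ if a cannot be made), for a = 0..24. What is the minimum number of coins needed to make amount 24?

3

 a  0  1  2  3  4  5  6  7  8  9 10 11 12 13 14 15 16 17 18 19 20 21 22 23 24
dp  0  -  -  -  -  1  -  -  1  1  2  -  -  2  2  3  2  2  2  3  4  3  3  3  3
(- denotes ∞ / unreachable)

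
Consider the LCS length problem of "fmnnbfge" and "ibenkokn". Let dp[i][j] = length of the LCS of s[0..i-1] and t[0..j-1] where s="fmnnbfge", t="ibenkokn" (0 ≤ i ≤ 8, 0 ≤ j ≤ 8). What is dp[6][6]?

   ''  i  b  e  n  k  o  k  n
''  0  0  0  0  0  0  0  0  0
 f  0  0  0  0  0  0  0  0  0
 m  0  0  0  0  0  0  0  0  0
 n  0  0  0  0  1  1  1  1  1
 n  0  0  0  0  1  1  1  1  2
 b  0  0  1  1  1  1  1  1  2
 f  0  0  1  1  1  1  1  1  2
 g  0  0  1  1  1  1  1  1  2
 e  0  0  1  2  2  2  2  2  2

1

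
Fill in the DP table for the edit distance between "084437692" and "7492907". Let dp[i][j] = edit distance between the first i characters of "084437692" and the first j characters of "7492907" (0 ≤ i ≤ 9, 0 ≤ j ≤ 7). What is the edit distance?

8

   ''  7  4  9  2  9  0  7
''  0  1  2  3  4  5  6  7
 0  1  1  2  3  4  5  5  6
 8  2  2  2  3  4  5  6  6
 4  3  3  2  3  4  5  6  7
 4  4  4  3  3  4  5  6  7
 3  5  5  4  4  4  5  6  7
 7  6  5  5  5  5  5  6  6
 6  7  6  6  6  6  6  6  7
 9  8  7  7  6  7  6  7  7
 2  9  8  8  7  6  7  7  8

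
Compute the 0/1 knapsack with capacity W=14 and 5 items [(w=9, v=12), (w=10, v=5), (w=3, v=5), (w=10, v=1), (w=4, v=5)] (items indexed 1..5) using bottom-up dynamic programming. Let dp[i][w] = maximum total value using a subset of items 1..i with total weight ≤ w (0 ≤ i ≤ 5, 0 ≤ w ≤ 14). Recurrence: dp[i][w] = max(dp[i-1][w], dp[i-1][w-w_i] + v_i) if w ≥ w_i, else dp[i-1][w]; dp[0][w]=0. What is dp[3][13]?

17

i\w   0   1   2   3   4   5   6   7   8   9  10  11  12  13  14
  0   0   0   0   0   0   0   0   0   0   0   0   0   0   0   0
  1   0   0   0   0   0   0   0   0   0  12  12  12  12  12  12
  2   0   0   0   0   0   0   0   0   0  12  12  12  12  12  12
  3   0   0   0   5   5   5   5   5   5  12  12  12  17  17  17
  4   0   0   0   5   5   5   5   5   5  12  12  12  17  17  17
  5   0   0   0   5   5   5   5  10  10  12  12  12  17  17  17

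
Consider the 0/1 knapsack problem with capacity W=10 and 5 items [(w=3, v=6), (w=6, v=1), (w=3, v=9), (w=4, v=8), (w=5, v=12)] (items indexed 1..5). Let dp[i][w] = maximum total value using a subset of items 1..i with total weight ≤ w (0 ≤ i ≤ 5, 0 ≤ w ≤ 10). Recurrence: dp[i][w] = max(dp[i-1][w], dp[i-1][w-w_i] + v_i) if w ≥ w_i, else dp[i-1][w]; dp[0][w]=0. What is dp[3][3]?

9

i\w   0   1   2   3   4   5   6   7   8   9  10
  0   0   0   0   0   0   0   0   0   0   0   0
  1   0   0   0   6   6   6   6   6   6   6   6
  2   0   0   0   6   6   6   6   6   6   7   7
  3   0   0   0   9   9   9  15  15  15  15  15
  4   0   0   0   9   9   9  15  17  17  17  23
  5   0   0   0   9   9  12  15  17  21  21  23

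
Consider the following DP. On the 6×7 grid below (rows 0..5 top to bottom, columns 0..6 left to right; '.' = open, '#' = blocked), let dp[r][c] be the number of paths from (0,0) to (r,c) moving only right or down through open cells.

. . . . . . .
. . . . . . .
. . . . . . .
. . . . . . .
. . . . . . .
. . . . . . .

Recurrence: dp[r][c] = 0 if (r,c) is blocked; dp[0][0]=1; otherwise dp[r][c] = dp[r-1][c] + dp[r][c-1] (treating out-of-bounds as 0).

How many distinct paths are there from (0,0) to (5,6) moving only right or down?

r\c   0   1   2   3   4   5   6
  0   1   1   1   1   1   1   1
  1   1   2   3   4   5   6   7
  2   1   3   6  10  15  21  28
  3   1   4  10  20  35  56  84
  4   1   5  15  35  70 126 210
  5   1   6  21  56 126 252 462

462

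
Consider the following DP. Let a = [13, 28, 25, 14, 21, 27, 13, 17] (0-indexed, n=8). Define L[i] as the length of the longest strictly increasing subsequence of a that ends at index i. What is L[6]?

   i    0    1    2    3    4    5    6    7
a[i]   13   28   25   14   21   27   13   17
L[i]    1    2    2    2    3    4    1    3

1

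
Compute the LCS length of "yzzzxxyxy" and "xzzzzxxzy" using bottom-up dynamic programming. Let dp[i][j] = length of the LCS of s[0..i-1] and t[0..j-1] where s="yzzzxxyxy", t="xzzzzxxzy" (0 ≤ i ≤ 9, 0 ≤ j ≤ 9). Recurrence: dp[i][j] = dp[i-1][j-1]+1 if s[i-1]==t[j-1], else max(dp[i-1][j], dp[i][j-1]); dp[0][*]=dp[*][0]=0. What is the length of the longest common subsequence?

   ''  x  z  z  z  z  x  x  z  y
''  0  0  0  0  0  0  0  0  0  0
 y  0  0  0  0  0  0  0  0  0  1
 z  0  0  1  1  1  1  1  1  1  1
 z  0  0  1  2  2  2  2  2  2  2
 z  0  0  1  2  3  3  3  3  3  3
 x  0  1  1  2  3  3  4  4  4  4
 x  0  1  1  2  3  3  4  5  5  5
 y  0  1  1  2  3  3  4  5  5  6
 x  0  1  1  2  3  3  4  5  5  6
 y  0  1  1  2  3  3  4  5  5  6

6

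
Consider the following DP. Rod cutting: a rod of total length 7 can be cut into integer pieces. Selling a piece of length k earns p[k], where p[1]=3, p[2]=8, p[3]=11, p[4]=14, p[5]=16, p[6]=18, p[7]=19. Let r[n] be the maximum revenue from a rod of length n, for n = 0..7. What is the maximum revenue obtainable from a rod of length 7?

27

   n    0    1    2    3    4    5    6    7
r[n]    0    3    8   11   16   19   24   27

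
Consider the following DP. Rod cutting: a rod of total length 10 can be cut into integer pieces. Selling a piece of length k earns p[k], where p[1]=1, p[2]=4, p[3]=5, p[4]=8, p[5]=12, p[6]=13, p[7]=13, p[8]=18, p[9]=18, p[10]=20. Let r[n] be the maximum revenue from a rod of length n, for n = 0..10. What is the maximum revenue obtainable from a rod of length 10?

24

   n    0    1    2    3    4    5    6    7    8    9   10
r[n]    0    1    4    5    8   12   13   16   18   20   24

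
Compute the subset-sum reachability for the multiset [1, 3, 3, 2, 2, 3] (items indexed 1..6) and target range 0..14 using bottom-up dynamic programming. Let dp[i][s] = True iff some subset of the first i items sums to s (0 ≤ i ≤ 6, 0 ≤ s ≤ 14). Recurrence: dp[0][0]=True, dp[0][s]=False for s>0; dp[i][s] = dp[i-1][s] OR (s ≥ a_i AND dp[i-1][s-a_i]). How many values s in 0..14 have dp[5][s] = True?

12

i\s   0   1   2   3   4   5   6   7   8   9  10  11  12  13  14
  0   T   F   F   F   F   F   F   F   F   F   F   F   F   F   F
  1   T   T   F   F   F   F   F   F   F   F   F   F   F   F   F
  2   T   T   F   T   T   F   F   F   F   F   F   F   F   F   F
  3   T   T   F   T   T   F   T   T   F   F   F   F   F   F   F
  4   T   T   T   T   T   T   T   T   T   T   F   F   F   F   F
  5   T   T   T   T   T   T   T   T   T   T   T   T   F   F   F
  6   T   T   T   T   T   T   T   T   T   T   T   T   T   T   T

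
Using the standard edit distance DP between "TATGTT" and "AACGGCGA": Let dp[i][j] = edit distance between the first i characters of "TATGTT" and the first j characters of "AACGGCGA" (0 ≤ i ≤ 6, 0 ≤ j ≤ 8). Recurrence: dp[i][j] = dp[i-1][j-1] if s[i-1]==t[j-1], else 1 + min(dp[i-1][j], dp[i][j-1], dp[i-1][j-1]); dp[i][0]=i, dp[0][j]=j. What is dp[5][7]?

   ''  A  A  C  G  G  C  G  A
''  0  1  2  3  4  5  6  7  8
 T  1  1  2  3  4  5  6  7  8
 A  2  1  1  2  3  4  5  6  7
 T  3  2  2  2  3  4  5  6  7
 G  4  3  3  3  2  3  4  5  6
 T  5  4  4  4  3  3  4  5  6
 T  6  5  5  5  4  4  4  5  6

5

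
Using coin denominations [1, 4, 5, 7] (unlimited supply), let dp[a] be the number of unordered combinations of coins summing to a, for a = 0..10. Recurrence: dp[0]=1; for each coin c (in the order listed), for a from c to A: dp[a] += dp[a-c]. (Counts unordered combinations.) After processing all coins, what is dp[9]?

6

after  coin     0     1     2     3     4     5     6     7     8     9    10
          1     1     1     1     1     1     1     1     1     1     1     1
          4     1     1     1     1     2     2     2     2     3     3     3
          5     1     1     1     1     2     3     3     3     4     5     6
          7     1     1     1     1     2     3     3     4     5     6     7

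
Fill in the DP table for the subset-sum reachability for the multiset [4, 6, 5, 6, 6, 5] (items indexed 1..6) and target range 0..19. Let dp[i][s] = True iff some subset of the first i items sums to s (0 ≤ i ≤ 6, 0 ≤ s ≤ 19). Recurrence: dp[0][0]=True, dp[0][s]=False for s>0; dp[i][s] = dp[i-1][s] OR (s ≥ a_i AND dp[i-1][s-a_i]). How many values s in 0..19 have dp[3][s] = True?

8

i\s   0   1   2   3   4   5   6   7   8   9  10  11  12  13  14  15  16  17  18  19
  0   T   F   F   F   F   F   F   F   F   F   F   F   F   F   F   F   F   F   F   F
  1   T   F   F   F   T   F   F   F   F   F   F   F   F   F   F   F   F   F   F   F
  2   T   F   F   F   T   F   T   F   F   F   T   F   F   F   F   F   F   F   F   F
  3   T   F   F   F   T   T   T   F   F   T   T   T   F   F   F   T   F   F   F   F
  4   T   F   F   F   T   T   T   F   F   T   T   T   T   F   F   T   T   T   F   F
  5   T   F   F   F   T   T   T   F   F   T   T   T   T   F   F   T   T   T   T   F
  6   T   F   F   F   T   T   T   F   F   T   T   T   T   F   T   T   T   T   T   F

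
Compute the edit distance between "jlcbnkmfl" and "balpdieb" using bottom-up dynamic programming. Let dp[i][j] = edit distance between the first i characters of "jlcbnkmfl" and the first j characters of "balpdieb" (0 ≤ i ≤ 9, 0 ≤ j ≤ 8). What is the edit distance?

9

   ''  b  a  l  p  d  i  e  b
''  0  1  2  3  4  5  6  7  8
 j  1  1  2  3  4  5  6  7  8
 l  2  2  2  2  3  4  5  6  7
 c  3  3  3  3  3  4  5  6  7
 b  4  3  4  4  4  4  5  6  6
 n  5  4  4  5  5  5  5  6  7
 k  6  5  5  5  6  6  6  6  7
 m  7  6  6  6  6  7  7  7  7
 f  8  7  7  7  7  7  8  8  8
 l  9  8  8  7  8  8  8  9  9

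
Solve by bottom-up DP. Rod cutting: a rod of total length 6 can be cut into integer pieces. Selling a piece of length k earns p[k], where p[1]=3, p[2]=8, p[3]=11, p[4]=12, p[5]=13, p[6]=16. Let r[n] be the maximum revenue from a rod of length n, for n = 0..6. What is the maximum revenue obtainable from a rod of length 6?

24

   n    0    1    2    3    4    5    6
r[n]    0    3    8   11   16   19   24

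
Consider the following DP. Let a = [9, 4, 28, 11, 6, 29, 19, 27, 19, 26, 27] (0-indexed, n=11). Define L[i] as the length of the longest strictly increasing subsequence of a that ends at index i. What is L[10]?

   i    0    1    2    3    4    5    6    7    8    9   10
a[i]    9    4   28   11    6   29   19   27   19   26   27
L[i]    1    1    2    2    2    3    3    4    3    4    5

5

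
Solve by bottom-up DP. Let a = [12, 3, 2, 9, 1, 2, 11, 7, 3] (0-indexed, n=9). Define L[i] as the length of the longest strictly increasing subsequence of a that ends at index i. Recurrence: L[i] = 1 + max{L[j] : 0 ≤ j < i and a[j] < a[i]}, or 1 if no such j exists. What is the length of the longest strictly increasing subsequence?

3

   i    0    1    2    3    4    5    6    7    8
a[i]   12    3    2    9    1    2   11    7    3
L[i]    1    1    1    2    1    2    3    3    3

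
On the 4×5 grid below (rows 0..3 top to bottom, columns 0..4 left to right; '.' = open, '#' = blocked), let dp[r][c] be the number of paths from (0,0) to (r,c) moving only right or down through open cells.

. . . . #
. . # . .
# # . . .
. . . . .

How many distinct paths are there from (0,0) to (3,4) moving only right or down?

r\c   0   1   2   3   4
  0   1   1   1   1   0
  1   1   2   0   1   1
  2   0   0   0   1   2
  3   0   0   0   1   3

3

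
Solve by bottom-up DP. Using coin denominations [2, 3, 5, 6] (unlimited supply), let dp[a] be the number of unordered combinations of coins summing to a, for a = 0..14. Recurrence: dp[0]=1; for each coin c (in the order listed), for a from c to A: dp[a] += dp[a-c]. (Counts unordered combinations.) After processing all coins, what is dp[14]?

after  coin     0     1     2     3     4     5     6     7     8     9    10    11    12    13    14
          2     1     0     1     0     1     0     1     0     1     0     1     0     1     0     1
          3     1     0     1     1     1     1     2     1     2     2     2     2     3     2     3
          5     1     0     1     1     1     2     2     2     3     3     4     4     5     5     6
          6     1     0     1     1     1     2     3     2     4     4     5     6     8     7    10

10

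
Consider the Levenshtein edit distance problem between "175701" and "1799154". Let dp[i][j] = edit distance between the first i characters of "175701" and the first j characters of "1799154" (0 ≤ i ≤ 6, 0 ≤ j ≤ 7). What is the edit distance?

   ''  1  7  9  9  1  5  4
''  0  1  2  3  4  5  6  7
 1  1  0  1  2  3  4  5  6
 7  2  1  0  1  2  3  4  5
 5  3  2  1  1  2  3  3  4
 7  4  3  2  2  2  3  4  4
 0  5  4  3  3  3  3  4  5
 1  6  5  4  4  4  3  4  5

5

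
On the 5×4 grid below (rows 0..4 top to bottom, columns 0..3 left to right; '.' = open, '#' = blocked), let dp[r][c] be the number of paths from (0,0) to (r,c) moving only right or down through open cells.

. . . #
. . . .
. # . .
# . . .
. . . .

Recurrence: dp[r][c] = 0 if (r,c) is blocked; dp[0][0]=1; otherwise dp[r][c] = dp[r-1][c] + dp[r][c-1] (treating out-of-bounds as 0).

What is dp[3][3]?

r\c   0   1   2   3
  0   1   1   1   0
  1   1   2   3   3
  2   1   0   3   6
  3   0   0   3   9
  4   0   0   3  12

9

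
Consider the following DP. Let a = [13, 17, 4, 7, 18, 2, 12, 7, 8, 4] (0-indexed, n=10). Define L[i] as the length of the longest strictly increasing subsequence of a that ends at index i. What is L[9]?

2

   i    0    1    2    3    4    5    6    7    8    9
a[i]   13   17    4    7   18    2   12    7    8    4
L[i]    1    2    1    2    3    1    3    2    3    2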